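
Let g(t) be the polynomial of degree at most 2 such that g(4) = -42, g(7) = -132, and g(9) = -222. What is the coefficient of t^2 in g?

-3

Write g(t) = at^2 + bt + c. Substituting each data point gives a linear system:
  16a + 4b + c = -42
  49a + 7b + c = -132
  81a + 9b + c = -222
Solving the system yields a = -3, b = 3, c = -6.
So g(t) = -3t^2 + 3t - 6.
The leading coefficient is -3.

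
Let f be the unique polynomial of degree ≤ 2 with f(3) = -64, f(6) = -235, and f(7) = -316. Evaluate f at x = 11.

-760

Write f(x) = ax^2 + bx + c. Substituting each data point gives a linear system:
  9a + 3b + c = -64
  36a + 6b + c = -235
  49a + 7b + c = -316
Solving the system yields a = -6, b = -3, c = -1.
So f(x) = -6x^2 - 3x - 1.
Then f(11) = -760.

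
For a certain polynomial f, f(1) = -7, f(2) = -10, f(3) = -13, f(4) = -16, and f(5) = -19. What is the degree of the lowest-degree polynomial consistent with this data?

1

Forward differences of the values at t = 1, 2, 3, 4, 5:
  f  : -7  -10  -13  -16  -19
  Δ  : -3  -3  -3  -3
  Δ^2: 0  0  0
  Δ^3: 0  0
  Δ^4: 0
The first differences are constant (-3) and nonzero, while all higher differences vanish, so the minimal degree is 1.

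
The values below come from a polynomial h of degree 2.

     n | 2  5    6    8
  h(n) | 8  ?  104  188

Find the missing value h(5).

The 3 known points determine the degree-2 polynomial uniquely.
Write h(n) = an^2 + bn + c. Substituting each data point gives a linear system:
  4a + 2b + c = 8
  36a + 6b + c = 104
  64a + 8b + c = 188
Solving the system yields a = 3, b = 0, c = -4.
So h(n) = 3n² - 4.
Then h(5) = 71.

71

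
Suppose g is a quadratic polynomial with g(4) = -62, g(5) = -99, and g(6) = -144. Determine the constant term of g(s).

6

Write g(s) = as^2 + bs + c. Substituting each data point gives a linear system:
  16a + 4b + c = -62
  25a + 5b + c = -99
  36a + 6b + c = -144
Solving the system yields a = -4, b = -1, c = 6.
So g(s) = -4s^2 - s + 6.
The constant term is 6.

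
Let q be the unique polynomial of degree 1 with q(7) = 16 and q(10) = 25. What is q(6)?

Write q(u) = au + b. Substituting each data point gives a linear system:
  7a + b = 16
  10a + b = 25
Solving the system yields a = 3, b = -5.
So q(u) = 3u - 5.
Then q(6) = 13.

13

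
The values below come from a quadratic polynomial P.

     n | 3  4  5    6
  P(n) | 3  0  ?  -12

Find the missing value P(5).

The 3 known points determine the degree-2 polynomial uniquely.
Write P(n) = an^2 + bn + c. Substituting each data point gives a linear system:
  9a + 3b + c = 3
  16a + 4b + c = 0
  36a + 6b + c = -12
Solving the system yields a = -1, b = 4, c = 0.
So P(n) = -n^2 + 4n.
Then P(5) = -5.

-5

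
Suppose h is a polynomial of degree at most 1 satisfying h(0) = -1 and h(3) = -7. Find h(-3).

5

Write h(u) = au + b. Substituting each data point gives a linear system:
  b = -1
  3a + b = -7
Solving the system yields a = -2, b = -1.
So h(u) = -2u - 1.
Then h(-3) = 5.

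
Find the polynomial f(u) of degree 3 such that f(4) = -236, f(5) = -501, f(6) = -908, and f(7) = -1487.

f(u) = -5u^3 + 4u^2 + 4u + 4

Using the Lagrange interpolation formula with nodes 4, 5, 6, 7:
  L_0(u) = (u - 5)(u - 6)(u - 7) / -6
  L_1(u) = (u - 4)(u - 6)(u - 7) / 2
  L_2(u) = (u - 4)(u - 5)(u - 7) / -2
  L_3(u) = (u - 4)(u - 5)(u - 6) / 6
Then f(u) = -236·L_0(u) - 501·L_1(u) - 908·L_2(u) - 1487·L_3(u).
Expanding and collecting terms gives f(u) = -5u^3 + 4u^2 + 4u + 4.
Check: f(6) = -908. ✓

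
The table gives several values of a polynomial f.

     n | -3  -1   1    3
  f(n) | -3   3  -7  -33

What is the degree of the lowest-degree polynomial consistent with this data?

Forward differences of the values at n = -3, -1, 1, 3:
  f  : -3  3  -7  -33
  Δ  : 6  -10  -26
  Δ^2: -16  -16
  Δ^3: 0
The second differences are constant (-16) and nonzero, while all higher differences vanish, so the minimal degree is 2.

2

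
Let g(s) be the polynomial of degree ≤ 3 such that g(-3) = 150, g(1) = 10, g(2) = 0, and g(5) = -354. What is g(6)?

Using the Lagrange interpolation formula with nodes -3, 1, 2, 5:
  L_0(s) = (s - 1)(s - 2)(s - 5) / -160
  L_1(s) = (s + 3)(s - 2)(s - 5) / 16
  L_2(s) = (s + 3)(s - 1)(s - 5) / -15
  L_3(s) = (s + 3)(s - 1)(s - 2) / 96
Then g(s) = 150·L_0(s) + 10·L_1(s) + 0·L_2(s) - 354·L_3(s).
Expanding and collecting terms gives g(s) = -4s^3 + 5s^2 + 3s + 6.
Evaluating at s = 6: g(6) = -660.

-660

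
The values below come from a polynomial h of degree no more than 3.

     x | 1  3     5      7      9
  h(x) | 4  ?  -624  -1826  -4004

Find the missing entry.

On equispaced nodes a degree-3 polynomial has vanishing fourth forward difference, so
  h(1) - 4·h(3) + 6·h(5) - 4·h(7) + h(9) = 0.
Substituting the known values and solving for h(3):
  -4·h(3) = 440
  h(3) = -110.

-110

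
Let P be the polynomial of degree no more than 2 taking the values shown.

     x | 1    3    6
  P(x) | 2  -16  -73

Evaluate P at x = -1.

Write P(x) = ax^2 + bx + c. Substituting each data point gives a linear system:
  a + b + c = 2
  9a + 3b + c = -16
  36a + 6b + c = -73
Solving the system yields a = -2, b = -1, c = 5.
So P(x) = -2x² - x + 5.
Then P(-1) = 4.

4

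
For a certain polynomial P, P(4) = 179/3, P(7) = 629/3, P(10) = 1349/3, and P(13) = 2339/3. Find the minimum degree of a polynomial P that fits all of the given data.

Forward differences of the values at n = 4, 7, 10, 13:
  P  : 179/3  629/3  1349/3  2339/3
  Δ  : 150  240  330
  Δ^2: 90  90
  Δ^3: 0
The second differences are constant (90) and nonzero, while all higher differences vanish, so the minimal degree is 2.

2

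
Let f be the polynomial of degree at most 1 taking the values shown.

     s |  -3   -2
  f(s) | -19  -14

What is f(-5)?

Using the Lagrange interpolation formula with nodes -3, -2:
  L_0(s) = (s + 2) / -1
  L_1(s) = (s + 3) / 1
Then f(s) = -19·L_0(s) - 14·L_1(s).
Expanding and collecting terms gives f(s) = 5s - 4.
Evaluating at s = -5: f(-5) = -29.

-29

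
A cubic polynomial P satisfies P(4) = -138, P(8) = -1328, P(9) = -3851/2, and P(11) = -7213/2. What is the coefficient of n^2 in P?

3

Write P(n) = an^3 + bn^2 + cn + d. Substituting each data point gives a linear system:
  64a + 16b + 4c + d = -138
  512a + 64b + 8c + d = -1328
  729a + 81b + 9c + d = -3851/2
  1331a + 121b + 11c + d = -7213/2
Solving the system yields a = -3, b = 3, c = 5/2, d = -4.
So P(n) = -3n³ + 3n² + (5/2)n - 4.
The coefficient of n^2 is 3.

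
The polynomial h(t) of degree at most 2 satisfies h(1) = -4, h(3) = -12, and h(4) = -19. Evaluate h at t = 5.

-28

Write h(t) = at^2 + bt + c. Substituting each data point gives a linear system:
  a + b + c = -4
  9a + 3b + c = -12
  16a + 4b + c = -19
Solving the system yields a = -1, b = 0, c = -3.
So h(t) = -t² - 3.
Then h(5) = -28.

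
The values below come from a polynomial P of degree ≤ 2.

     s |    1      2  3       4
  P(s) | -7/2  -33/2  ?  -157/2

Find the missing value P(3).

The 3 known points determine the degree-2 polynomial uniquely.
Write P(s) = as^2 + bs + c. Substituting each data point gives a linear system:
  a + b + c = -7/2
  4a + 2b + c = -33/2
  16a + 4b + c = -157/2
Solving the system yields a = -6, b = 5, c = -5/2.
So P(s) = -6s^2 + 5s - 5/2.
Then P(3) = -83/2.

-83/2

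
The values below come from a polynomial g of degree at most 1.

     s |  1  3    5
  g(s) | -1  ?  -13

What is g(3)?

On equispaced nodes a degree-1 polynomial has vanishing second forward difference, so
  g(1) - 2·g(3) + g(5) = 0.
Substituting the known values and solving for g(3):
  -2·g(3) = 14
  g(3) = -7.

-7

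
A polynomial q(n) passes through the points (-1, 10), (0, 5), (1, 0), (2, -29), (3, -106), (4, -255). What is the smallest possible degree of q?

3

Forward differences of the values at n = -1, 0, 1, 2, 3, 4:
  q  : 10  5  0  -29  -106  -255
  Δ  : -5  -5  -29  -77  -149
  Δ^2: 0  -24  -48  -72
  Δ^3: -24  -24  -24
  Δ^4: 0  0
  Δ^5: 0
The third differences are constant (-24) and nonzero, while all higher differences vanish, so the minimal degree is 3.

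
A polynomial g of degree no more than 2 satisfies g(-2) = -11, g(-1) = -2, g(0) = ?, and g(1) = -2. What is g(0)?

The 3 known points determine the degree-2 polynomial uniquely.
Write g(x) = ax^2 + bx + c. Substituting each data point gives a linear system:
  4a - 2b + c = -11
  a - b + c = -2
  a + b + c = -2
Solving the system yields a = -3, b = 0, c = 1.
So g(x) = -3x² + 1.
Then g(0) = 1.

1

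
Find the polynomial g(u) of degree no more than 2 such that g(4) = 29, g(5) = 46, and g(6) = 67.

Using the Lagrange interpolation formula with nodes 4, 5, 6:
  L_0(u) = (u - 5)(u - 6) / 2
  L_1(u) = (u - 4)(u - 6) / -1
  L_2(u) = (u - 4)(u - 5) / 2
Then g(u) = 29·L_0(u) + 46·L_1(u) + 67·L_2(u).
Expanding and collecting terms gives g(u) = 2u^2 - u + 1.
Check: g(4) = 29. ✓

g(u) = 2u^2 - u + 1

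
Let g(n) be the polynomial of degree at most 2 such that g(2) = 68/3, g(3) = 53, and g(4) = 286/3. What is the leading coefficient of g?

Write g(n) = an^2 + bn + c. Substituting each data point gives a linear system:
  4a + 2b + c = 68/3
  9a + 3b + c = 53
  16a + 4b + c = 286/3
Solving the system yields a = 6, b = 1/3, c = -2.
So g(n) = 6n² + (1/3)n - 2.
The leading coefficient is 6.

6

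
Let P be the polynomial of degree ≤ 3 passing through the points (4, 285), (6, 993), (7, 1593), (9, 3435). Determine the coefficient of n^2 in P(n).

-3

Write P(n) = an^3 + bn^2 + cn + d. Substituting each data point gives a linear system:
  64a + 16b + 4c + d = 285
  216a + 36b + 6c + d = 993
  343a + 49b + 7c + d = 1593
  729a + 81b + 9c + d = 3435
Solving the system yields a = 5, b = -3, c = 4, d = -3.
So P(n) = 5n^3 - 3n^2 + 4n - 3.
The coefficient of n^2 is -3.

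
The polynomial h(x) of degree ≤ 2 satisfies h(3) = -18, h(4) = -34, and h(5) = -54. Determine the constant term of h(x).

6

Write h(x) = ax^2 + bx + c. Substituting each data point gives a linear system:
  9a + 3b + c = -18
  16a + 4b + c = -34
  25a + 5b + c = -54
Solving the system yields a = -2, b = -2, c = 6.
So h(x) = -2x^2 - 2x + 6.
The constant term is 6.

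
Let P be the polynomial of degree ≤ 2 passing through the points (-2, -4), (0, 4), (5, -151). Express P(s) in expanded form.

Write P(s) = as^2 + bs + c. Substituting each data point gives a linear system:
  4a - 2b + c = -4
  c = 4
  25a + 5b + c = -151
Solving the system yields a = -5, b = -6, c = 4.
So P(s) = -5s^2 - 6s + 4.
Check: P(5) = -151. ✓

P(s) = -5s^2 - 6s + 4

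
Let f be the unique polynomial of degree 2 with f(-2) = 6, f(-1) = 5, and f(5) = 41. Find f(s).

f(s) = s^2 + 2s + 6

Write f(s) = as^2 + bs + c. Substituting each data point gives a linear system:
  4a - 2b + c = 6
  a - b + c = 5
  25a + 5b + c = 41
Solving the system yields a = 1, b = 2, c = 6.
So f(s) = s^2 + 2s + 6.
Check: f(-2) = 6. ✓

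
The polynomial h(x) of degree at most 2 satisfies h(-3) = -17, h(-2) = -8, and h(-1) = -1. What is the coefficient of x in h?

Write h(x) = ax^2 + bx + c. Substituting each data point gives a linear system:
  9a - 3b + c = -17
  4a - 2b + c = -8
  a - b + c = -1
Solving the system yields a = -1, b = 4, c = 4.
So h(x) = -x^2 + 4x + 4.
The coefficient of x is 4.

4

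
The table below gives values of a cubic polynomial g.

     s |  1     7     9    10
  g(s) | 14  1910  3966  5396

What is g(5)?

Write g(s) = as^3 + bs^2 + cs + d. Substituting each data point gives a linear system:
  a + b + c + d = 14
  343a + 49b + 7c + d = 1910
  729a + 81b + 9c + d = 3966
  1000a + 100b + 10c + d = 5396
Solving the system yields a = 5, b = 4, c = -1, d = 6.
So g(s) = 5s^3 + 4s^2 - s + 6.
Then g(5) = 726.

726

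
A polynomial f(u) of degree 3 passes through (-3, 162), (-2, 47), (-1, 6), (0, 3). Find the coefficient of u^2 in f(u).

Write f(u) = au^3 + bu^2 + cu + d. Substituting each data point gives a linear system:
  -27a + 9b - 3c + d = 162
  -8a + 4b - 2c + d = 47
  -a + b - c + d = 6
  d = 3
Solving the system yields a = -6, b = 1, c = 4, d = 3.
So f(u) = -6u^3 + u^2 + 4u + 3.
The coefficient of u^2 is 1.

1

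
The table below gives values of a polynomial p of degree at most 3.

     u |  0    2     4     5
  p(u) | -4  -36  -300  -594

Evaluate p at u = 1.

-6

Using the Lagrange interpolation formula with nodes 0, 2, 4, 5:
  L_0(u) = (u - 2)(u - 4)(u - 5) / -40
  L_1(u) = u(u - 4)(u - 5) / 12
  L_2(u) = u(u - 2)(u - 5) / -8
  L_3(u) = u(u - 2)(u - 4) / 15
Then p(u) = -4·L_0(u) - 36·L_1(u) - 300·L_2(u) - 594·L_3(u).
Expanding and collecting terms gives p(u) = -5u³ + u² + 2u - 4.
Evaluating at u = 1: p(1) = -6.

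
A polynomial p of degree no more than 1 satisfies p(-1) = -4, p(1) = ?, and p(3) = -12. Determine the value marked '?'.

On equispaced nodes a degree-1 polynomial has vanishing second forward difference, so
  p(-1) - 2·p(1) + p(3) = 0.
Substituting the known values and solving for p(1):
  -2·p(1) = 16
  p(1) = -8.

-8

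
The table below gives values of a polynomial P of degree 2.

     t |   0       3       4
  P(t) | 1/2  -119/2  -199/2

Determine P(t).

Using the Lagrange interpolation formula with nodes 0, 3, 4:
  L_0(t) = (t - 3)(t - 4) / 12
  L_1(t) = t(t - 4) / -3
  L_2(t) = t(t - 3) / 4
Then P(t) = 1/2·L_0(t) - 119/2·L_1(t) - 199/2·L_2(t).
Expanding and collecting terms gives P(t) = -5t² - 5t + 1/2.
Check: P(3) = -119/2. ✓

P(t) = -5t^2 - 5t + 1/2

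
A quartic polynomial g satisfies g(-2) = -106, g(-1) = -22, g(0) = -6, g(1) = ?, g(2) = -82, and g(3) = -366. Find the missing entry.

-10

On equispaced nodes a degree-4 polynomial has vanishing fifth forward difference, so
  - g(-2) + 5·g(-1) - 10·g(0) + 10·g(1) - 5·g(2) + g(3) = 0.
Substituting the known values and solving for g(1):
  10·g(1) = -100
  g(1) = -10.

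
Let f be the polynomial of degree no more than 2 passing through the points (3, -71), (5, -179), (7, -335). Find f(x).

Write f(x) = ax^2 + bx + c. Substituting each data point gives a linear system:
  9a + 3b + c = -71
  25a + 5b + c = -179
  49a + 7b + c = -335
Solving the system yields a = -6, b = -6, c = 1.
So f(x) = -6x^2 - 6x + 1.
Check: f(7) = -335. ✓

f(x) = -6x^2 - 6x + 1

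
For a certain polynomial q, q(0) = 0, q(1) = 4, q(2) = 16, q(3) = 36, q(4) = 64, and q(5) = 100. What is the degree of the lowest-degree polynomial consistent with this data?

Forward differences of the values at u = 0, 1, 2, 3, 4, 5:
  q  : 0  4  16  36  64  100
  Δ  : 4  12  20  28  36
  Δ^2: 8  8  8  8
  Δ^3: 0  0  0
  Δ^4: 0  0
  Δ^5: 0
The second differences are constant (8) and nonzero, while all higher differences vanish, so the minimal degree is 2.

2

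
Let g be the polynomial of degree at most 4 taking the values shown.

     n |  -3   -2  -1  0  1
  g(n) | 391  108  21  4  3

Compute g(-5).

2409

Using the Lagrange interpolation formula with nodes -3, -2, -1, 0, 1:
  L_0(n) = (n + 2)(n + 1)n(n - 1) / 24
  L_1(n) = (n + 3)(n + 1)n(n - 1) / -6
  L_2(n) = (n + 3)(n + 2)n(n - 1) / 4
  L_3(n) = (n + 3)(n + 2)(n + 1)(n - 1) / -6
  L_4(n) = (n + 3)(n + 2)(n + 1)n / 24
Then g(n) = 391·L_0(n) + 108·L_1(n) + 21·L_2(n) + 4·L_3(n) + 3·L_4(n).
Expanding and collecting terms gives g(n) = 3n⁴ - 3n³ + 5n² - 6n + 4.
Evaluating at n = -5: g(-5) = 2409.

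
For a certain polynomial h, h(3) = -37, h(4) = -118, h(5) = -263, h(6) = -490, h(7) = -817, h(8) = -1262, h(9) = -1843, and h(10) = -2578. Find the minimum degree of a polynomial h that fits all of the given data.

3

Forward differences of the values at n = 3, 4, 5, 6, 7, 8, 9, 10:
  h  : -37  -118  -263  -490  -817  -1262  -1843  -2578
  Δ  : -81  -145  -227  -327  -445  -581  -735
  Δ^2: -64  -82  -100  -118  -136  -154
  Δ^3: -18  -18  -18  -18  -18
  Δ^4: 0  0  0  0
  Δ^5: 0  0  0
  Δ^6: 0  0
  Δ^7: 0
The third differences are constant (-18) and nonzero, while all higher differences vanish, so the minimal degree is 3.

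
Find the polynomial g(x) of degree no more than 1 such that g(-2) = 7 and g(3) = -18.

g(x) = -5x - 3

Write g(x) = ax + b. Substituting each data point gives a linear system:
  -2a + b = 7
  3a + b = -18
Solving the system yields a = -5, b = -3.
So g(x) = -5x - 3.
Check: g(-2) = 7. ✓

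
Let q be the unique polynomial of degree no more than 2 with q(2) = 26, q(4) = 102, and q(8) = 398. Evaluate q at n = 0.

Using the Lagrange interpolation formula with nodes 2, 4, 8:
  L_0(n) = (n - 4)(n - 8) / 12
  L_1(n) = (n - 2)(n - 8) / -8
  L_2(n) = (n - 2)(n - 4) / 24
Then q(n) = 26·L_0(n) + 102·L_1(n) + 398·L_2(n).
Expanding and collecting terms gives q(n) = 6n^2 + 2n - 2.
Evaluating at n = 0: q(0) = -2.

-2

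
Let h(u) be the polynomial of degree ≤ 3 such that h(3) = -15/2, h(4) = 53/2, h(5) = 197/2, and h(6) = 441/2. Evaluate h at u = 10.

Forward differences of the values at u = 3, 4, 5, 6:
  h  : -15/2  53/2  197/2  441/2
  Δ  : 34  72  122
  Δ^2: 38  50
  Δ^3: 12
The third differences are constant, confirming degree 3.
Interpolating (Newton forward form) and evaluating at u = 10 gives h(10) = 2897/2.

2897/2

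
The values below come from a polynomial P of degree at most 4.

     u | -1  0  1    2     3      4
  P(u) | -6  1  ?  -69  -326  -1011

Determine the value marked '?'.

-6

On equispaced nodes a degree-4 polynomial has vanishing fifth forward difference, so
  - P(-1) + 5·P(0) - 10·P(1) + 10·P(2) - 5·P(3) + P(4) = 0.
Substituting the known values and solving for P(1):
  -10·P(1) = 60
  P(1) = -6.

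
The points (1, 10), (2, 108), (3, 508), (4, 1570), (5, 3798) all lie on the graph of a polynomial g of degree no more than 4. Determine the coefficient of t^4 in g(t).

Write g(t) = at^4 + bt^3 + ct^2 + dt + e. Substituting each data point gives a linear system:
  a + b + c + d + e = 10
  16a + 8b + 4c + 2d + e = 108
  81a + 27b + 9c + 3d + e = 508
  256a + 64b + 16c + 4d + e = 1570
  625a + 125b + 25c + 5d + e = 3798
Solving the system yields a = 6, b = 0, c = 1, d = 5, e = -2.
So g(t) = 6t^4 + t^2 + 5t - 2.
The leading coefficient is 6.

6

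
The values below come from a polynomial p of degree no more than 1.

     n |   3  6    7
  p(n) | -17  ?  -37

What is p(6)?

-32

The 2 known points determine the degree-1 polynomial uniquely.
Write p(n) = an + b. Substituting each data point gives a linear system:
  3a + b = -17
  7a + b = -37
Solving the system yields a = -5, b = -2.
So p(n) = -5n - 2.
Then p(6) = -32.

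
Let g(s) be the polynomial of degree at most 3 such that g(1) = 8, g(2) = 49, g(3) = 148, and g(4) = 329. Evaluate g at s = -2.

-7

Write g(s) = as^3 + bs^2 + cs + d. Substituting each data point gives a linear system:
  a + b + c + d = 8
  8a + 4b + 2c + d = 49
  27a + 9b + 3c + d = 148
  64a + 16b + 4c + d = 329
Solving the system yields a = 4, b = 5, c = -2, d = 1.
So g(s) = 4s³ + 5s² - 2s + 1.
Then g(-2) = -7.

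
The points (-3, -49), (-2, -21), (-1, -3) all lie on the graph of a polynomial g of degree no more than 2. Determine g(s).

g(s) = -5s^2 + 3s + 5

Write g(s) = as^2 + bs + c. Substituting each data point gives a linear system:
  9a - 3b + c = -49
  4a - 2b + c = -21
  a - b + c = -3
Solving the system yields a = -5, b = 3, c = 5.
So g(s) = -5s² + 3s + 5.
Check: g(-3) = -49. ✓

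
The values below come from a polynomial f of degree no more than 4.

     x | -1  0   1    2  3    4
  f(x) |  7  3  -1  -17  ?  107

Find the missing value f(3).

-9

The 5 known points determine the degree-4 polynomial uniquely.
Write f(x) = ax^4 + bx^3 + cx^2 + dx + e. Substituting each data point gives a linear system:
  a - b + c - d + e = 7
  e = 3
  a + b + c + d + e = -1
  16a + 8b + 4c + 2d + e = -17
  256a + 64b + 16c + 4d + e = 107
Solving the system yields a = 2, b = -6, c = -2, d = 2, e = 3.
So f(x) = 2x^4 - 6x^3 - 2x^2 + 2x + 3.
Then f(3) = -9.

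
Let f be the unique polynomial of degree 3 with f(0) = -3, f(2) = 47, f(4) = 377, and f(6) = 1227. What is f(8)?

2837

Using the Lagrange interpolation formula with nodes 0, 2, 4, 6:
  L_0(t) = (t - 2)(t - 4)(t - 6) / -48
  L_1(t) = t(t - 4)(t - 6) / 16
  L_2(t) = t(t - 2)(t - 6) / -16
  L_3(t) = t(t - 2)(t - 4) / 48
Then f(t) = -3·L_0(t) + 47·L_1(t) + 377·L_2(t) + 1227·L_3(t).
Expanding and collecting terms gives f(t) = 5t³ + 5t² - 5t - 3.
Evaluating at t = 8: f(8) = 2837.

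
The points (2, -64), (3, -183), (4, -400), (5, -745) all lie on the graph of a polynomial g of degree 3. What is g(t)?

Write g(t) = at^3 + bt^2 + ct + d. Substituting each data point gives a linear system:
  8a + 4b + 2c + d = -64
  27a + 9b + 3c + d = -183
  64a + 16b + 4c + d = -400
  125a + 25b + 5c + d = -745
Solving the system yields a = -5, b = -4, c = -4, d = 0.
So g(t) = -5t³ - 4t² - 4t.
Check: g(4) = -400. ✓

g(t) = -5t^3 - 4t^2 - 4t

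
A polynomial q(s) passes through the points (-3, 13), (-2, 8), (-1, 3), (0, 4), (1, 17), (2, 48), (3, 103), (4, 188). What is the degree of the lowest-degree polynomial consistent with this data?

Forward differences of the values at s = -3, -2, -1, 0, 1, 2, 3, 4:
  q  : 13  8  3  4  17  48  103  188
  Δ  : -5  -5  1  13  31  55  85
  Δ^2: 0  6  12  18  24  30
  Δ^3: 6  6  6  6  6
  Δ^4: 0  0  0  0
  Δ^5: 0  0  0
  Δ^6: 0  0
  Δ^7: 0
The third differences are constant (6) and nonzero, while all higher differences vanish, so the minimal degree is 3.

3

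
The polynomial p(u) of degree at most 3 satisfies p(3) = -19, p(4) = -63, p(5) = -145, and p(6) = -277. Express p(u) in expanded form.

Write p(u) = au^3 + bu^2 + cu + d. Substituting each data point gives a linear system:
  27a + 9b + 3c + d = -19
  64a + 16b + 4c + d = -63
  125a + 25b + 5c + d = -145
  216a + 36b + 6c + d = -277
Solving the system yields a = -2, b = 5, c = -5, d = 5.
So p(u) = -2u^3 + 5u^2 - 5u + 5.
Check: p(4) = -63. ✓

p(u) = -2u^3 + 5u^2 - 5u + 5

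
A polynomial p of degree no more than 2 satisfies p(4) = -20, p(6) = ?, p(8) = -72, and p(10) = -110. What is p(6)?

On equispaced nodes a degree-2 polynomial has vanishing third forward difference, so
  - p(4) + 3·p(6) - 3·p(8) + p(10) = 0.
Substituting the known values and solving for p(6):
  3·p(6) = -126
  p(6) = -42.

-42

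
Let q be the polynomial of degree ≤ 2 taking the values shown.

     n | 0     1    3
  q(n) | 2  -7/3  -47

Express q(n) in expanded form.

Using the Lagrange interpolation formula with nodes 0, 1, 3:
  L_0(n) = (n - 1)(n - 3) / 3
  L_1(n) = n(n - 3) / -2
  L_2(n) = n(n - 1) / 6
Then q(n) = 2·L_0(n) - 7/3·L_1(n) - 47·L_2(n).
Expanding and collecting terms gives q(n) = -6n² + (5/3)n + 2.
Check: q(0) = 2. ✓

q(n) = -6n^2 + (5/3)n + 2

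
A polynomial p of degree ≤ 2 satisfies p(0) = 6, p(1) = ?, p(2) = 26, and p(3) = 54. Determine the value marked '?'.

10

The 3 known points determine the degree-2 polynomial uniquely.
Write p(t) = at^2 + bt + c. Substituting each data point gives a linear system:
  c = 6
  4a + 2b + c = 26
  9a + 3b + c = 54
Solving the system yields a = 6, b = -2, c = 6.
So p(t) = 6t^2 - 2t + 6.
Then p(1) = 10.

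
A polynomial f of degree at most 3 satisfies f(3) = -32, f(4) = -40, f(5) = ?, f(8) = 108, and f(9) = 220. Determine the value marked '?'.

-36

The 4 known points determine the degree-3 polynomial uniquely.
Write f(t) = at^3 + bt^2 + ct + d. Substituting each data point gives a linear system:
  27a + 9b + 3c + d = -32
  64a + 16b + 4c + d = -40
  512a + 64b + 8c + d = 108
  729a + 81b + 9c + d = 220
Solving the system yields a = 1, b = -6, c = -3, d = 4.
So f(t) = t³ - 6t² - 3t + 4.
Then f(5) = -36.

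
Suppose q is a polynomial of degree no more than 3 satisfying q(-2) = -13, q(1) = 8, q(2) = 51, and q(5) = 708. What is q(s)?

q(s) = 5s^3 + 4s^2 - 4s + 3

Write q(s) = as^3 + bs^2 + cs + d. Substituting each data point gives a linear system:
  -8a + 4b - 2c + d = -13
  a + b + c + d = 8
  8a + 4b + 2c + d = 51
  125a + 25b + 5c + d = 708
Solving the system yields a = 5, b = 4, c = -4, d = 3.
So q(s) = 5s^3 + 4s^2 - 4s + 3.
Check: q(-2) = -13. ✓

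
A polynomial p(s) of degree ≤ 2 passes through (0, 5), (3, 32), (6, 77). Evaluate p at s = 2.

21

Forward differences of the values at s = 0, 3, 6:
  p  : 5  32  77
  Δ  : 27  45
  Δ^2: 18
The second differences are constant, confirming degree 2.
Interpolating (Newton forward form) and evaluating at s = 2 gives p(2) = 21.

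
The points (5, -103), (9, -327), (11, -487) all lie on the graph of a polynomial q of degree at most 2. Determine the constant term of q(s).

-3

Write q(s) = as^2 + bs + c. Substituting each data point gives a linear system:
  25a + 5b + c = -103
  81a + 9b + c = -327
  121a + 11b + c = -487
Solving the system yields a = -4, b = 0, c = -3.
So q(s) = -4s^2 - 3.
The constant term is -3.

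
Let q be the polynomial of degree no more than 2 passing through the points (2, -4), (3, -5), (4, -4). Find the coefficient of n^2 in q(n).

Write q(n) = an^2 + bn + c. Substituting each data point gives a linear system:
  4a + 2b + c = -4
  9a + 3b + c = -5
  16a + 4b + c = -4
Solving the system yields a = 1, b = -6, c = 4.
So q(n) = n^2 - 6n + 4.
The leading coefficient is 1.

1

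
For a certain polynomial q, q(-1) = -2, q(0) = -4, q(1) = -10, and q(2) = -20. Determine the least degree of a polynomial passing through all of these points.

Forward differences of the values at n = -1, 0, 1, 2:
  q  : -2  -4  -10  -20
  Δ  : -2  -6  -10
  Δ^2: -4  -4
  Δ^3: 0
The second differences are constant (-4) and nonzero, while all higher differences vanish, so the minimal degree is 2.

2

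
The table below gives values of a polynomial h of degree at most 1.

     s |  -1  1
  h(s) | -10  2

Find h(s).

Using the Lagrange interpolation formula with nodes -1, 1:
  L_0(s) = (s - 1) / -2
  L_1(s) = (s + 1) / 2
Then h(s) = -10·L_0(s) + 2·L_1(s).
Expanding and collecting terms gives h(s) = 6s - 4.
Check: h(-1) = -10. ✓

h(s) = 6s - 4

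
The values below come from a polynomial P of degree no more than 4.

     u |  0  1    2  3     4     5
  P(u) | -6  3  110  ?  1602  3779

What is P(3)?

531

On equispaced nodes a degree-4 polynomial has vanishing fifth forward difference, so
  - P(0) + 5·P(1) - 10·P(2) + 10·P(3) - 5·P(4) + P(5) = 0.
Substituting the known values and solving for P(3):
  10·P(3) = 5310
  P(3) = 531.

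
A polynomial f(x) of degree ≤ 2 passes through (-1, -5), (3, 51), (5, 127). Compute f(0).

-3

Write f(x) = ax^2 + bx + c. Substituting each data point gives a linear system:
  a - b + c = -5
  9a + 3b + c = 51
  25a + 5b + c = 127
Solving the system yields a = 4, b = 6, c = -3.
So f(x) = 4x^2 + 6x - 3.
Then f(0) = -3.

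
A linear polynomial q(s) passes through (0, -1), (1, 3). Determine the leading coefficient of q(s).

4

Write q(s) = as + b. Substituting each data point gives a linear system:
  b = -1
  a + b = 3
Solving the system yields a = 4, b = -1.
So q(s) = 4s - 1.
The leading coefficient is 4.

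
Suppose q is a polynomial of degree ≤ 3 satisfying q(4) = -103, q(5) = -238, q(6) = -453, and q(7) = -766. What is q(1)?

Forward differences of the values at n = 4, 5, 6, 7:
  q  : -103  -238  -453  -766
  Δ  : -135  -215  -313
  Δ^2: -80  -98
  Δ^3: -18
The third differences are constant, confirming degree 3.
Interpolating (Newton forward form) and evaluating at n = 1 gives q(1) = 2.

2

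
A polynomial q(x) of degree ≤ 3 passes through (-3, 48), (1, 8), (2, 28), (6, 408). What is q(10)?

1556

Write q(x) = ax^3 + bx^2 + cx + d. Substituting each data point gives a linear system:
  -27a + 9b - 3c + d = 48
  a + b + c + d = 8
  8a + 4b + 2c + d = 28
  216a + 36b + 6c + d = 408
Solving the system yields a = 1, b = 6, c = -5, d = 6.
So q(x) = x^3 + 6x^2 - 5x + 6.
Then q(10) = 1556.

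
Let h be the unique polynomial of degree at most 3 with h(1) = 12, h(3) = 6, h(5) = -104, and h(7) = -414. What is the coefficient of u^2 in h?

5

Write h(u) = au^3 + bu^2 + cu + d. Substituting each data point gives a linear system:
  a + b + c + d = 12
  27a + 9b + 3c + d = 6
  125a + 25b + 5c + d = -104
  343a + 49b + 7c + d = -414
Solving the system yields a = -2, b = 5, c = 3, d = 6.
So h(u) = -2u³ + 5u² + 3u + 6.
The coefficient of u^2 is 5.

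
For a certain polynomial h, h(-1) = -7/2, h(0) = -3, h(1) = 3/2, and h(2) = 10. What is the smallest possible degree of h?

2

Forward differences of the values at u = -1, 0, 1, 2:
  h  : -7/2  -3  3/2  10
  Δ  : 1/2  9/2  17/2
  Δ^2: 4  4
  Δ^3: 0
The second differences are constant (4) and nonzero, while all higher differences vanish, so the minimal degree is 2.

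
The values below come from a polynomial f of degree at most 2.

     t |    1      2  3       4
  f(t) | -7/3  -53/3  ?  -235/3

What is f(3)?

The 3 known points determine the degree-2 polynomial uniquely.
Write f(t) = at^2 + bt + c. Substituting each data point gives a linear system:
  a + b + c = -7/3
  4a + 2b + c = -53/3
  16a + 4b + c = -235/3
Solving the system yields a = -5, b = -1/3, c = 3.
So f(t) = -5t² - (1/3)t + 3.
Then f(3) = -43.

-43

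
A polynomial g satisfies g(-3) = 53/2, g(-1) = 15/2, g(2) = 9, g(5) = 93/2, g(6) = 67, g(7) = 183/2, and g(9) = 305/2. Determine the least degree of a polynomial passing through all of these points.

2

Divided differences on the nodes -3, -1, 2, 5, 6, 7, 9:
  order 0: 53/2  15/2  9  93/2  67  183/2  305/2
  order 1: -19/2  1/2  25/2  41/2  49/2  61/2
  order 2: 2  2  2  2  2
  order 3: 0  0  0  0
  order 4: 0  0  0
  order 5: 0  0
  order 6: 0
The order-2 divided differences are all 2 (nonzero) and every higher order vanishes, so the data lies on a polynomial of degree exactly 2.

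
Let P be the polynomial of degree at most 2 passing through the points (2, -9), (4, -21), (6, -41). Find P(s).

P(s) = -s^2 - 5

Write P(s) = as^2 + bs + c. Substituting each data point gives a linear system:
  4a + 2b + c = -9
  16a + 4b + c = -21
  36a + 6b + c = -41
Solving the system yields a = -1, b = 0, c = -5.
So P(s) = -s² - 5.
Check: P(2) = -9. ✓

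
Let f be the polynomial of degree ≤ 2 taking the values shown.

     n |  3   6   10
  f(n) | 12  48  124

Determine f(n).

f(n) = n^2 + 3n - 6

Write f(n) = an^2 + bn + c. Substituting each data point gives a linear system:
  9a + 3b + c = 12
  36a + 6b + c = 48
  100a + 10b + c = 124
Solving the system yields a = 1, b = 3, c = -6.
So f(n) = n² + 3n - 6.
Check: f(3) = 12. ✓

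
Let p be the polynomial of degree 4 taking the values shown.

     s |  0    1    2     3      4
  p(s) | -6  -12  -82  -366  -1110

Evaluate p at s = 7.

-10002

Forward differences of the values at s = 0, 1, 2, 3, 4:
  p  : -6  -12  -82  -366  -1110
  Δ  : -6  -70  -284  -744
  Δ^2: -64  -214  -460
  Δ^3: -150  -246
  Δ^4: -96
The fourth differences are constant, confirming degree 4.
Interpolating (Newton forward form) and evaluating at s = 7 gives p(7) = -10002.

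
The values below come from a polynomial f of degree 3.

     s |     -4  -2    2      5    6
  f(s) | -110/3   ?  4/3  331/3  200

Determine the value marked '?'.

16/3

The 4 known points determine the degree-3 polynomial uniquely.
Write f(s) = as^3 + bs^2 + cs + d. Substituting each data point gives a linear system:
  -64a + 16b - 4c + d = -110/3
  8a + 4b + 2c + d = 4/3
  125a + 25b + 5c + d = 331/3
  216a + 36b + 6c + d = 200
Solving the system yields a = 1, b = 1/3, c = -5, d = 2.
So f(s) = s^3 + (1/3)s^2 - 5s + 2.
Then f(-2) = 16/3.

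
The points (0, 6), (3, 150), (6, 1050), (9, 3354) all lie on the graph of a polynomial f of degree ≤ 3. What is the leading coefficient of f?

4

Write f(t) = at^3 + bt^2 + ct + d. Substituting each data point gives a linear system:
  d = 6
  27a + 9b + 3c + d = 150
  216a + 36b + 6c + d = 1050
  729a + 81b + 9c + d = 3354
Solving the system yields a = 4, b = 6, c = -6, d = 6.
So f(t) = 4t^3 + 6t^2 - 6t + 6.
The leading coefficient is 4.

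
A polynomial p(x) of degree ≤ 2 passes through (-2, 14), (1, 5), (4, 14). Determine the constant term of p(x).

Write p(x) = ax^2 + bx + c. Substituting each data point gives a linear system:
  4a - 2b + c = 14
  a + b + c = 5
  16a + 4b + c = 14
Solving the system yields a = 1, b = -2, c = 6.
So p(x) = x^2 - 2x + 6.
The constant term is 6.

6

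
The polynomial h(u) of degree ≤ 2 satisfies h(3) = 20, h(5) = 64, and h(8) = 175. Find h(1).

0

Write h(u) = au^2 + bu + c. Substituting each data point gives a linear system:
  9a + 3b + c = 20
  25a + 5b + c = 64
  64a + 8b + c = 175
Solving the system yields a = 3, b = -2, c = -1.
So h(u) = 3u^2 - 2u - 1.
Then h(1) = 0.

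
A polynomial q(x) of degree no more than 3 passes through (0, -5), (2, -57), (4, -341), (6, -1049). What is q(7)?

-1622

Using the Lagrange interpolation formula with nodes 0, 2, 4, 6:
  L_0(x) = (x - 2)(x - 4)(x - 6) / -48
  L_1(x) = x(x - 4)(x - 6) / 16
  L_2(x) = x(x - 2)(x - 6) / -16
  L_3(x) = x(x - 2)(x - 4) / 48
Then q(x) = -5·L_0(x) - 57·L_1(x) - 341·L_2(x) - 1049·L_3(x).
Expanding and collecting terms gives q(x) = -4x³ - 5x² - 5.
Evaluating at x = 7: q(7) = -1622.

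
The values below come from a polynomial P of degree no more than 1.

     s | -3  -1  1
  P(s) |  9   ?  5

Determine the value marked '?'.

On equispaced nodes a degree-1 polynomial has vanishing second forward difference, so
  P(-3) - 2·P(-1) + P(1) = 0.
Substituting the known values and solving for P(-1):
  -2·P(-1) = -14
  P(-1) = 7.

7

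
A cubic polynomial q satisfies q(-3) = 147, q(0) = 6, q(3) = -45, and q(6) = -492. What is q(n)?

Write q(n) = an^3 + bn^2 + cn + d. Substituting each data point gives a linear system:
  -27a + 9b - 3c + d = 147
  d = 6
  27a + 9b + 3c + d = -45
  216a + 36b + 6c + d = -492
Solving the system yields a = -3, b = 5, c = -5, d = 6.
So q(n) = -3n^3 + 5n^2 - 5n + 6.
Check: q(-3) = 147. ✓

q(n) = -3n^3 + 5n^2 - 5n + 6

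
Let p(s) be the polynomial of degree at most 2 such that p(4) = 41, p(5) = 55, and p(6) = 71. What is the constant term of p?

Write p(s) = as^2 + bs + c. Substituting each data point gives a linear system:
  16a + 4b + c = 41
  25a + 5b + c = 55
  36a + 6b + c = 71
Solving the system yields a = 1, b = 5, c = 5.
So p(s) = s^2 + 5s + 5.
The constant term is 5.

5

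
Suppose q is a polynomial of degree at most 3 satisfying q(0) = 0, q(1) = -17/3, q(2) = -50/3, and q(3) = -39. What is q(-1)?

19/3

Forward differences of the values at s = 0, 1, 2, 3:
  q  : 0  -17/3  -50/3  -39
  Δ  : -17/3  -11  -67/3
  Δ^2: -16/3  -34/3
  Δ^3: -6
The third differences are constant, confirming degree 3.
Interpolating (Newton forward form) and evaluating at s = -1 gives q(-1) = 19/3.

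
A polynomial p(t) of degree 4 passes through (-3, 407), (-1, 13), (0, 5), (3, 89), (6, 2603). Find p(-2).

Using the Lagrange interpolation formula with nodes -3, -1, 0, 3, 6:
  L_0(t) = (t + 1)t(t - 3)(t - 6) / 324
  L_1(t) = (t + 3)t(t - 3)(t - 6) / -56
  L_2(t) = (t + 3)(t + 1)(t - 3)(t - 6) / 54
  L_3(t) = (t + 3)(t + 1)t(t - 6) / -216
  L_4(t) = (t + 3)(t + 1)t(t - 3) / 1134
Then p(t) = 407·L_0(t) + 13·L_1(t) + 5·L_2(t) + 89·L_3(t) + 2603·L_4(t).
Expanding and collecting terms gives p(t) = 3t⁴ - 6t³ + t + 5.
Evaluating at t = -2: p(-2) = 99.

99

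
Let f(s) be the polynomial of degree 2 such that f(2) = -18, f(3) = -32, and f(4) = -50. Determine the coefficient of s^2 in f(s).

-2

Write f(s) = as^2 + bs + c. Substituting each data point gives a linear system:
  4a + 2b + c = -18
  9a + 3b + c = -32
  16a + 4b + c = -50
Solving the system yields a = -2, b = -4, c = -2.
So f(s) = -2s^2 - 4s - 2.
The leading coefficient is -2.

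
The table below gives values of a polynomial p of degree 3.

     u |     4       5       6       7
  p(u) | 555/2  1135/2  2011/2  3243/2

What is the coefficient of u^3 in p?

Write p(u) = au^3 + bu^2 + cu + d. Substituting each data point gives a linear system:
  64a + 16b + 4c + d = 555/2
  125a + 25b + 5c + d = 1135/2
  216a + 36b + 6c + d = 2011/2
  343a + 49b + 7c + d = 3243/2
Solving the system yields a = 5, b = -1, c = -6, d = -5/2.
So p(u) = 5u^3 - u^2 - 6u - 5/2.
The leading coefficient is 5.

5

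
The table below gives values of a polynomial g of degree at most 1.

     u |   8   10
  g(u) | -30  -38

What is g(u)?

g(u) = -4u + 2

Using the Lagrange interpolation formula with nodes 8, 10:
  L_0(u) = (u - 10) / -2
  L_1(u) = (u - 8) / 2
Then g(u) = -30·L_0(u) - 38·L_1(u).
Expanding and collecting terms gives g(u) = -4u + 2.
Check: g(8) = -30. ✓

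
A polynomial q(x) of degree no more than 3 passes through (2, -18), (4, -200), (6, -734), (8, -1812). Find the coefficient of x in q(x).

-3

Write q(x) = ax^3 + bx^2 + cx + d. Substituting each data point gives a linear system:
  8a + 4b + 2c + d = -18
  64a + 16b + 4c + d = -200
  216a + 36b + 6c + d = -734
  512a + 64b + 8c + d = -1812
Solving the system yields a = -4, b = 4, c = -3, d = 4.
So q(x) = -4x^3 + 4x^2 - 3x + 4.
The coefficient of x is -3.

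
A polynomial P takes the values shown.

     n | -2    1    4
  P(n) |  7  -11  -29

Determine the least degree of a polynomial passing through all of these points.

1

Forward differences of the values at n = -2, 1, 4:
  P  : 7  -11  -29
  Δ  : -18  -18
  Δ^2: 0
The first differences are constant (-18) and nonzero, while all higher differences vanish, so the minimal degree is 1.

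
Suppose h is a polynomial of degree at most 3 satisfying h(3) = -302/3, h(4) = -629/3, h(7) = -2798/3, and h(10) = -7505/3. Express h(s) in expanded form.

Write h(s) = as^3 + bs^2 + cs + d. Substituting each data point gives a linear system:
  27a + 9b + 3c + d = -302/3
  64a + 16b + 4c + d = -629/3
  343a + 49b + 7c + d = -2798/3
  1000a + 100b + 10c + d = -7505/3
Solving the system yields a = -2, b = -5, c = 0, d = -5/3.
So h(s) = -2s^3 - 5s^2 - 5/3.
Check: h(4) = -629/3. ✓

h(s) = -2s^3 - 5s^2 - 5/3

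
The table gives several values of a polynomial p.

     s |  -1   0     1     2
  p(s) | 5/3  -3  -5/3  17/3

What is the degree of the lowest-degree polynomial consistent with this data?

Forward differences of the values at s = -1, 0, 1, 2:
  p  : 5/3  -3  -5/3  17/3
  Δ  : -14/3  4/3  22/3
  Δ^2: 6  6
  Δ^3: 0
The second differences are constant (6) and nonzero, while all higher differences vanish, so the minimal degree is 2.

2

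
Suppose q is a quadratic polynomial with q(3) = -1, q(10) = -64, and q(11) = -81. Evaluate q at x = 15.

-169

Using the Lagrange interpolation formula with nodes 3, 10, 11:
  L_0(x) = (x - 10)(x - 11) / 56
  L_1(x) = (x - 3)(x - 11) / -7
  L_2(x) = (x - 3)(x - 10) / 8
Then q(x) = -1·L_0(x) - 64·L_1(x) - 81·L_2(x).
Expanding and collecting terms gives q(x) = -x^2 + 4x - 4.
Evaluating at x = 15: q(15) = -169.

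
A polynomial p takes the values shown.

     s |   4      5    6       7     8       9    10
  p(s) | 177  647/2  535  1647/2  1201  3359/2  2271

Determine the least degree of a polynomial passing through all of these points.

Forward differences of the values at s = 4, 5, 6, 7, 8, 9, 10:
  p  : 177  647/2  535  1647/2  1201  3359/2  2271
  Δ  : 293/2  423/2  577/2  755/2  957/2  1183/2
  Δ^2: 65  77  89  101  113
  Δ^3: 12  12  12  12
  Δ^4: 0  0  0
  Δ^5: 0  0
  Δ^6: 0
The third differences are constant (12) and nonzero, while all higher differences vanish, so the minimal degree is 3.

3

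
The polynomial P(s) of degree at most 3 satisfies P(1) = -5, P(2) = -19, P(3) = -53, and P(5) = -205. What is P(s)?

P(s) = -s^3 - 4s^2 + 5s - 5

Write P(s) = as^3 + bs^2 + cs + d. Substituting each data point gives a linear system:
  a + b + c + d = -5
  8a + 4b + 2c + d = -19
  27a + 9b + 3c + d = -53
  125a + 25b + 5c + d = -205
Solving the system yields a = -1, b = -4, c = 5, d = -5.
So P(s) = -s³ - 4s² + 5s - 5.
Check: P(5) = -205. ✓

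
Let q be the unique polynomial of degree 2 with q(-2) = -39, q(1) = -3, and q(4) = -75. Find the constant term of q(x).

-3

Write q(x) = ax^2 + bx + c. Substituting each data point gives a linear system:
  4a - 2b + c = -39
  a + b + c = -3
  16a + 4b + c = -75
Solving the system yields a = -6, b = 6, c = -3.
So q(x) = -6x^2 + 6x - 3.
The constant term is -3.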